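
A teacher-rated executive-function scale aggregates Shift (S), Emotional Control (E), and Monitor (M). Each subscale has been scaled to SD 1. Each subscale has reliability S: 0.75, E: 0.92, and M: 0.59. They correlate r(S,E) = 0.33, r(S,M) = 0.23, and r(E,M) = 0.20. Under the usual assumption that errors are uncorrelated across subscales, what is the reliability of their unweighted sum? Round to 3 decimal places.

0.836

Var(S+E+M) = 3 + 2·[0.33 + 0.23 + 0.20] = 3 + 1.52 = 4.52.
Under uncorrelated errors the observed covariances equal the true-score covariances, so only the own-variance terms attenuate.
True-score variance = [0.75 + 0.92 + 0.59] + 1.52 = 2.26 + 1.52 = 3.78.
Reliability = 3.78 / 4.52 = 0.836.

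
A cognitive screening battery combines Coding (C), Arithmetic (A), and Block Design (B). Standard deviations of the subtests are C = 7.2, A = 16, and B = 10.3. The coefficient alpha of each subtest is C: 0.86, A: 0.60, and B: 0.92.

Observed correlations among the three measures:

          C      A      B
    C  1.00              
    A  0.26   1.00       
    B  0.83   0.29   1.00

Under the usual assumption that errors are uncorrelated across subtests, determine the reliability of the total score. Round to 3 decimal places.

Var(C+A+B) = 7.2² + 16² + 10.3² + 2·[7.2·16·0.26 + 7.2·10.3·0.83 + 16·10.3·0.29] = 413.93 + 278.594 = 692.524.
With uncorrelated errors the cross-covariances are all true-score covariance, so they carry over unchanged; only the diagonal terms shrink to ρᵢσᵢ².
True-score variance = [7.2²·0.86 + 16²·0.60 + 10.3²·0.92] + 278.594 = 295.785 + 278.594 = 574.379.
Reliability = 574.379 / 692.524 = 0.829.

0.829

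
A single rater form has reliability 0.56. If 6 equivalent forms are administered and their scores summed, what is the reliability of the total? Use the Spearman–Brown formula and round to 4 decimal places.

ρ_k = kρ / (1 + (k−1)ρ) = 6·0.56 / (1 + 5·0.56) = 3.360 / 3.800 = 0.8842.

0.8842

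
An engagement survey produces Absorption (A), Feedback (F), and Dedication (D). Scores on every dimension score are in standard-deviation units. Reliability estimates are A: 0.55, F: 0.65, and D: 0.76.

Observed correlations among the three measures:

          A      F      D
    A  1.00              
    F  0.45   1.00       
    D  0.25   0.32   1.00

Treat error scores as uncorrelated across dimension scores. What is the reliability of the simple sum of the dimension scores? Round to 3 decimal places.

0.794

Var(A+F+D) = 3 + 2·[0.45 + 0.25 + 0.32] = 3 + 2.04 = 5.04.
Because errors are independent across components, Cov(Tᵢ,Tⱼ) = Cov(Xᵢ,Xⱼ); the off-diagonal part of the true-score variance is the same as above.
True-score variance = [0.55 + 0.65 + 0.76] + 2.04 = 1.96 + 2.04 = 4.
Reliability = 4 / 5.04 = 0.794.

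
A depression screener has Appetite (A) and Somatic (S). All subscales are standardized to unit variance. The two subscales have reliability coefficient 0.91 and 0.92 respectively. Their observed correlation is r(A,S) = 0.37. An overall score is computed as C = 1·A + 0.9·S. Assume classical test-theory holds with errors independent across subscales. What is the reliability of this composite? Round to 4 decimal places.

0.9375

Var(C) = 1 + 0.9² + 2·[0.9·0.37] = 1.81 + 0.666 = 2.476.
Under uncorrelated errors the observed covariances equal the true-score covariances, so only the own-variance terms attenuate.
True-score variance = [0.91 + 0.9²·0.92] + 0.666 = 1.6552 + 0.666 = 2.3212.
Reliability = 2.3212 / 2.476 = 0.9375.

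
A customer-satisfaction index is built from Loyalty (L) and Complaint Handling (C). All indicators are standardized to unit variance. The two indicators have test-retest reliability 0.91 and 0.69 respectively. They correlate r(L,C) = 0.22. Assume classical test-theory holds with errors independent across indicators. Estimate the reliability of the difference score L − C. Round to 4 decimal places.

0.7436

Var(L−C) = 1 + 1 − 2·0.22 = 2 − 0.44 = 1.56.
With uncorrelated errors the cross-covariances are all true-score covariance, so they carry over unchanged; only the diagonal terms shrink to ρᵢσᵢ².
True-score variance = [0.91 + 0.69] − 0.44 = 1.6 − 0.44 = 1.16.
Reliability = 1.16 / 1.56 = 0.7436.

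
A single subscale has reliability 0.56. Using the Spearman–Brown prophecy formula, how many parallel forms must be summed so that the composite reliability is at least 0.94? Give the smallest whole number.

13

k ≥ ρ*(1−ρ₁)/(ρ₁(1−ρ*)) = 0.94·0.44 / (0.56·0.06) = 12.310.
Smallest integer k = 13.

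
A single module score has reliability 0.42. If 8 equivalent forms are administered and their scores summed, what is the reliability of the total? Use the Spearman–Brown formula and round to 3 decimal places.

ρ_k = kρ / (1 + (k−1)ρ) = 8·0.42 / (1 + 7·0.42) = 3.360 / 3.940 = 0.853.

0.853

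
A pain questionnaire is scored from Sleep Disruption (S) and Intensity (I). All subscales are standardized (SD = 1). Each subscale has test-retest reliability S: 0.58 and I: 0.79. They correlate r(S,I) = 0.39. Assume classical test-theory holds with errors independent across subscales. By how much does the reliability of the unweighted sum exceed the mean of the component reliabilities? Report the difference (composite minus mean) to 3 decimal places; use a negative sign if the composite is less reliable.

Var(sum) = 2 + 0.78 = 2.78; true-score variance = 1.37 + 0.78 = 2.15; composite reliability = 0.7734.
Mean component reliability = 0.6850.
Difference = 0.7734 − 0.6850 = 0.088.

0.088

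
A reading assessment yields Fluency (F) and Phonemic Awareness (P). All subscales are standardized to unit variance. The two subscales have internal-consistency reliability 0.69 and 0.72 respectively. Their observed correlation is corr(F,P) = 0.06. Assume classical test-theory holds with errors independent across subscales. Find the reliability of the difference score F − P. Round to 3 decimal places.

Var(F−P) = 1 + 1 − 2·0.06 = 2 − 0.12 = 1.88.
With uncorrelated errors the cross-covariances are all true-score covariance, so they carry over unchanged; only the diagonal terms shrink to ρᵢσᵢ².
True-score variance = [0.69 + 0.72] − 0.12 = 1.41 − 0.12 = 1.29.
Reliability = 1.29 / 1.88 = 0.686.

0.686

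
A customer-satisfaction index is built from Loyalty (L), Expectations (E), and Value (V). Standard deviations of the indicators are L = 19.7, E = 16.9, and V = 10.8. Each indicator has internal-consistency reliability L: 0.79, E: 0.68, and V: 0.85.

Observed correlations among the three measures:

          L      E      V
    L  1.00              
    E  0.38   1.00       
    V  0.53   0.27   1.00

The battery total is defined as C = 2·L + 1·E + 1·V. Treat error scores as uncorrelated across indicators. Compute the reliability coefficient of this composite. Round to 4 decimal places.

0.8555

Var(C) = 2²·19.7² + 16.9² + 10.8² + 2·[2·19.7·16.9·0.38 + 2·19.7·10.8·0.53 + 16.9·10.8·0.27] = 1954.61 + 1055.67 = 3010.28.
Under uncorrelated errors the observed covariances equal the true-score covariances, so only the own-variance terms attenuate.
True-score variance = [2²·19.7²·0.79 + 16.9²·0.68 + 10.8²·0.85] + 1055.67 = 1519.72 + 1055.67 = 2575.39.
Reliability = 2575.39 / 3010.28 = 0.8555.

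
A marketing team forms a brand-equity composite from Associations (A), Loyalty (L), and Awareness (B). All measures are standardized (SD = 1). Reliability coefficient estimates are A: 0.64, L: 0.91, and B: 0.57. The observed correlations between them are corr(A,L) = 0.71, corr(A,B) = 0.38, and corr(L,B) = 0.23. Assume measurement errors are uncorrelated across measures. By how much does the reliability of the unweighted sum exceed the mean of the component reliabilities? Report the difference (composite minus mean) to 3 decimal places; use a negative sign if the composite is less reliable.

Var(sum) = 3 + 2.64 = 5.64; true-score variance = 2.12 + 2.64 = 4.76; composite reliability = 0.8440.
Mean component reliability = 0.7067.
Difference = 0.8440 − 0.7067 = 0.137.

0.137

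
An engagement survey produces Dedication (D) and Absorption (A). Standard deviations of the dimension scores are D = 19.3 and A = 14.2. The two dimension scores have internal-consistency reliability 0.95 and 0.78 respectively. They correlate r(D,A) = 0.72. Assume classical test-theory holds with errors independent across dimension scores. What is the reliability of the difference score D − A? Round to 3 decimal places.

0.649

Var(D−A) = 19.3² + 14.2² − 2·19.3·14.2·0.72 = 574.13 − 394.646 = 179.484.
Under uncorrelated errors the observed covariances equal the true-score covariances, so only the own-variance terms attenuate.
True-score variance = [19.3²·0.95 + 14.2²·0.78] − 394.646 = 511.145 − 394.646 = 116.498.
Reliability = 116.498 / 179.484 = 0.649.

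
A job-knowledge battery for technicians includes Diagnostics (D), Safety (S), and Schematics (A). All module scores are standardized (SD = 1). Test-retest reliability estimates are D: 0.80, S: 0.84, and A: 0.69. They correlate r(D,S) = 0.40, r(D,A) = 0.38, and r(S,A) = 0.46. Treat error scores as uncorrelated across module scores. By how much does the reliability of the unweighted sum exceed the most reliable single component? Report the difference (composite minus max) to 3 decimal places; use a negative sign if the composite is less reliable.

Var(sum) = 3 + 2.48 = 5.48; true-score variance = 2.33 + 2.48 = 4.81; composite reliability = 0.8777.
Max component reliability = 0.8400.
Difference = 0.8777 − 0.8400 = 0.038.

0.038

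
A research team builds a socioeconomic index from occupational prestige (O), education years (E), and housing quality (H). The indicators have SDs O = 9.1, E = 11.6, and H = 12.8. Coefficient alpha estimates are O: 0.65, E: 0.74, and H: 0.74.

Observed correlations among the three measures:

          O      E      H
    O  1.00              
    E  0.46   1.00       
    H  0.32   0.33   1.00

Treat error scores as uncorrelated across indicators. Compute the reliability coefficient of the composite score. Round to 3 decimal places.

Var(O+E+H) = 9.1² + 11.6² + 12.8² + 2·[9.1·11.6·0.46 + 9.1·12.8·0.32 + 11.6·12.8·0.33] = 381.21 + 269.659 = 650.869.
Because errors are independent across components, Cov(Tᵢ,Tⱼ) = Cov(Xᵢ,Xⱼ); the off-diagonal part of the true-score variance is the same as above.
True-score variance = [9.1²·0.65 + 11.6²·0.74 + 12.8²·0.74] + 269.659 = 274.643 + 269.659 = 544.302.
Reliability = 544.302 / 650.869 = 0.836.

0.836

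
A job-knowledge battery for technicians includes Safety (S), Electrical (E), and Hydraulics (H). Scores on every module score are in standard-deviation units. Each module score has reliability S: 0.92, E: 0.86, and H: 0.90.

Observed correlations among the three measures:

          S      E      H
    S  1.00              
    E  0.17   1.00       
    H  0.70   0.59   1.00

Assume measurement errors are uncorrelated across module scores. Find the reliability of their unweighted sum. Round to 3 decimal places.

0.946

Var(S+E+H) = 3 + 2·[0.17 + 0.70 + 0.59] = 3 + 2.92 = 5.92.
Under uncorrelated errors the observed covariances equal the true-score covariances, so only the own-variance terms attenuate.
True-score variance = [0.92 + 0.86 + 0.90] + 2.92 = 2.68 + 2.92 = 5.6.
Reliability = 5.6 / 5.92 = 0.946.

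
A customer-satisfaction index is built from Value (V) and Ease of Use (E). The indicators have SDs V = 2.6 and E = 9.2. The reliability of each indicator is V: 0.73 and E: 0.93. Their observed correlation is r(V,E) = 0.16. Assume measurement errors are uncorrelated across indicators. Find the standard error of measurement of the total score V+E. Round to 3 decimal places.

Var(total) = 91.4 + 7.6544 = 99.0544.
True-score variance = 83.65 + 7.6544 = 91.3044, so reliability = 0.9218.
Error variance = 99.0544 − 91.3044 = 7.75; SEM = √7.75 = 2.784.

2.784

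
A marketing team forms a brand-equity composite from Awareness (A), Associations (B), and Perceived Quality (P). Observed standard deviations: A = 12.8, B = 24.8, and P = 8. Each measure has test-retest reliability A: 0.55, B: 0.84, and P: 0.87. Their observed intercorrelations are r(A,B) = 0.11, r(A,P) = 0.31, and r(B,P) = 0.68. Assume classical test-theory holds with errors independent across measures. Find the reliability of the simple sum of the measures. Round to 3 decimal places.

Var(A+B+P) = 12.8² + 24.8² + 8² + 2·[12.8·24.8·0.11 + 12.8·8·0.31 + 24.8·8·0.68] = 842.88 + 403.149 = 1246.03.
Because errors are independent across components, Cov(Tᵢ,Tⱼ) = Cov(Xᵢ,Xⱼ); the off-diagonal part of the true-score variance is the same as above.
True-score variance = [12.8²·0.55 + 24.8²·0.84 + 8²·0.87] + 403.149 = 662.426 + 403.149 = 1065.57.
Reliability = 1065.57 / 1246.03 = 0.855.

0.855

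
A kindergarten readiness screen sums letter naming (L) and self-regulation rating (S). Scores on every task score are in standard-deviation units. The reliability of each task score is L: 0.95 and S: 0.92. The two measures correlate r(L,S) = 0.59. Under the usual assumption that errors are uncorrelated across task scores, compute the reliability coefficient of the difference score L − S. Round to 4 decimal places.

Var(L−S) = 1 + 1 − 2·0.59 = 2 − 1.18 = 0.82.
With uncorrelated errors the cross-covariances are all true-score covariance, so they carry over unchanged; only the diagonal terms shrink to ρᵢσᵢ².
True-score variance = [0.95 + 0.92] − 1.18 = 1.87 − 1.18 = 0.69.
Reliability = 0.69 / 0.82 = 0.8415.

0.8415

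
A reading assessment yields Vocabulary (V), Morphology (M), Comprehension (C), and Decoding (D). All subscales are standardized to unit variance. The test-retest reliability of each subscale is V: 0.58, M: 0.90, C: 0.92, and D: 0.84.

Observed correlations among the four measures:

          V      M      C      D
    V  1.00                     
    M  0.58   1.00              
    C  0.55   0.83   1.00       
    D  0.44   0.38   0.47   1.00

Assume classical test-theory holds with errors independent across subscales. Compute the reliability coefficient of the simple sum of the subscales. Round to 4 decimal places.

0.9276

Var(V+M+C+D) = 4 + 2·[0.58 + 0.55 + 0.44 + 0.83 + 0.38 + 0.47] = 4 + 6.5 = 10.5.
Because errors are independent across components, Cov(Tᵢ,Tⱼ) = Cov(Xᵢ,Xⱼ); the off-diagonal part of the true-score variance is the same as above.
True-score variance = [0.58 + 0.90 + 0.92 + 0.84] + 6.5 = 3.24 + 6.5 = 9.74.
Reliability = 9.74 / 10.5 = 0.9276.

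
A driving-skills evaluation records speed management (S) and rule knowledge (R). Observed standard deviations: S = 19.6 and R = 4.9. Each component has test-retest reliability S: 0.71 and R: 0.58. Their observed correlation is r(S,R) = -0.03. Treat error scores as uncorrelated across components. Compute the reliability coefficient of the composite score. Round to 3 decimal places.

Var(S+R) = 19.6² + 4.9² + 2·[19.6·4.9·(-0.03)] = 408.17 − 5.7624 = 402.408.
Because errors are independent across components, Cov(Tᵢ,Tⱼ) = Cov(Xᵢ,Xⱼ); the off-diagonal part of the true-score variance is the same as above.
True-score variance = [19.6²·0.71 + 4.9²·0.58] − 5.7624 = 286.679 − 5.7624 = 280.917.
Reliability = 280.917 / 402.408 = 0.698.

0.698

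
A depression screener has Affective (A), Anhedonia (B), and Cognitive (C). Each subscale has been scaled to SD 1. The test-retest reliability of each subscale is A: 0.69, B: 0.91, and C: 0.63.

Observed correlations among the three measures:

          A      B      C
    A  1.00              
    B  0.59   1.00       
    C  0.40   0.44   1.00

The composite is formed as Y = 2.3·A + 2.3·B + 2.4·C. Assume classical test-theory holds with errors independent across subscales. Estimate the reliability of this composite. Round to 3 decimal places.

Var(Y) = 2.3² + 2.3² + 2.4² + 2·[5.29·0.59 + 5.52·0.40 + 5.52·0.44] = 16.34 + 15.5158 = 31.8558.
With uncorrelated errors the cross-covariances are all true-score covariance, so they carry over unchanged; only the diagonal terms shrink to ρᵢσᵢ².
True-score variance = [2.3²·0.69 + 2.3²·0.91 + 2.4²·0.63] + 15.5158 = 12.0928 + 15.5158 = 27.6086.
Reliability = 27.6086 / 31.8558 = 0.867.

0.867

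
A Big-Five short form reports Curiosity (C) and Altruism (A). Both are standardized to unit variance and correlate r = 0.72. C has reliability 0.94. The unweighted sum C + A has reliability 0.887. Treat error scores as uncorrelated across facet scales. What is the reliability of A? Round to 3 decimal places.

0.671

Var(C+A) = 2 + 2·0.72 = 3.440.
True-score variance = ρ_C + ρ_A + 2·0.72, so 0.887 = (0.94 + ρ_A + 1.44) / 3.440.
ρ_A = 0.887·3.440 − 0.94 − 1.44 = 0.671.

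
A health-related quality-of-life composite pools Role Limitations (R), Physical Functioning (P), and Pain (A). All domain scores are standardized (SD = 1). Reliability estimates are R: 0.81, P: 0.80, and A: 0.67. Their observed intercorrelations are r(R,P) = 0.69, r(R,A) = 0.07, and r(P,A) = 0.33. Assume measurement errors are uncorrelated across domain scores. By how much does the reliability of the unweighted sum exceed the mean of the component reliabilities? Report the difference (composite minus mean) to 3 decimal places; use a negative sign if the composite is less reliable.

0.101

Var(sum) = 3 + 2.18 = 5.18; true-score variance = 2.28 + 2.18 = 4.46; composite reliability = 0.8610.
Mean component reliability = 0.7600.
Difference = 0.8610 − 0.7600 = 0.101.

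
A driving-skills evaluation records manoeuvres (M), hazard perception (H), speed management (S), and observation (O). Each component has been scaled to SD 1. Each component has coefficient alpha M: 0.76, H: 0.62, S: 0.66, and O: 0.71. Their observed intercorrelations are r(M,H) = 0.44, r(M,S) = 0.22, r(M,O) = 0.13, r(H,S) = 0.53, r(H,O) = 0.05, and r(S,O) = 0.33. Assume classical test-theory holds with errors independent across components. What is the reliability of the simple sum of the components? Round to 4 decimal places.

0.8311

Var(M+H+S+O) = 4 + 2·[0.44 + 0.22 + 0.13 + 0.53 + 0.05 + 0.33] = 4 + 3.4 = 7.4.
Because errors are independent across components, Cov(Tᵢ,Tⱼ) = Cov(Xᵢ,Xⱼ); the off-diagonal part of the true-score variance is the same as above.
True-score variance = [0.76 + 0.62 + 0.66 + 0.71] + 3.4 = 2.75 + 3.4 = 6.15.
Reliability = 6.15 / 7.4 = 0.8311.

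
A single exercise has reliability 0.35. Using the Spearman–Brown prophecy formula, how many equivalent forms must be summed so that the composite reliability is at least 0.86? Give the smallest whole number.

k ≥ ρ*(1−ρ₁)/(ρ₁(1−ρ*)) = 0.86·0.65 / (0.35·0.14) = 11.408.
Smallest integer k = 12.

12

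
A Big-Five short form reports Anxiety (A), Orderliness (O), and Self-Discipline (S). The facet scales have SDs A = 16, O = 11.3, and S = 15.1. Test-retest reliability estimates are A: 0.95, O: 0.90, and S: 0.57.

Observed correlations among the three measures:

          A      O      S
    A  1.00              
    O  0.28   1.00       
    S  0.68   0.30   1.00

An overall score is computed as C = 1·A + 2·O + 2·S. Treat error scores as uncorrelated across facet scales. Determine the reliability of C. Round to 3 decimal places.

Var(C) = 16² + 2²·11.3² + 2²·15.1² + 2·[2·16·11.3·0.28 + 2·16·15.1·0.68 + 4·11.3·15.1·0.30] = 1678.8 + 1269.16 = 2947.96.
Because errors are independent across components, Cov(Tᵢ,Tⱼ) = Cov(Xᵢ,Xⱼ); the off-diagonal part of the true-score variance is the same as above.
True-score variance = [16²·0.95 + 2²·11.3²·0.90 + 2²·15.1²·0.57] + 1269.16 = 1222.75 + 1269.16 = 2491.91.
Reliability = 2491.91 / 2947.96 = 0.845.

0.845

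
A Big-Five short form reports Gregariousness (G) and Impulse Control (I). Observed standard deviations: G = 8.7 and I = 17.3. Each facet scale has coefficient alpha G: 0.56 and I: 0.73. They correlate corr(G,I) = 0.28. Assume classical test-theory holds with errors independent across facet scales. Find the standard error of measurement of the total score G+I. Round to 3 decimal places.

Var(total) = 374.98 + 84.2856 = 459.266.
True-score variance = 260.868 + 84.2856 = 345.154, so reliability = 0.7515.
Error variance = 459.266 − 345.154 = 114.112; SEM = √114.112 = 10.682.

10.682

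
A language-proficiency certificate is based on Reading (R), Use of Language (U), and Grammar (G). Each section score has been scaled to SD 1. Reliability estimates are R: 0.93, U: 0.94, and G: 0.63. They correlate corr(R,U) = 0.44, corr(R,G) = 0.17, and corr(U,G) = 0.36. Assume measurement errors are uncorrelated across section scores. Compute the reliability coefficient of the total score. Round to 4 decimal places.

0.8988

Var(R+U+G) = 3 + 2·[0.44 + 0.17 + 0.36] = 3 + 1.94 = 4.94.
Under uncorrelated errors the observed covariances equal the true-score covariances, so only the own-variance terms attenuate.
True-score variance = [0.93 + 0.94 + 0.63] + 1.94 = 2.5 + 1.94 = 4.44.
Reliability = 4.44 / 4.94 = 0.8988.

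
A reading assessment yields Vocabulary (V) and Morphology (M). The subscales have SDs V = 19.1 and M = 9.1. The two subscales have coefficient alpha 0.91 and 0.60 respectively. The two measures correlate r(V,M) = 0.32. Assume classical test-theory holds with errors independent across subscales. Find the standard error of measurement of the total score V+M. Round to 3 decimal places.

8.121

Var(total) = 447.62 + 111.238 = 558.858.
True-score variance = 381.663 + 111.238 = 492.902, so reliability = 0.8820.
Error variance = 558.858 − 492.902 = 65.9569; SEM = √65.9569 = 8.121.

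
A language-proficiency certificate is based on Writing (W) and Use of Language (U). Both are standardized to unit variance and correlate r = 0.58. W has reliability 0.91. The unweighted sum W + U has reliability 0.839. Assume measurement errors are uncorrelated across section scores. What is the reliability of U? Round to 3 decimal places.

0.581

Var(W+U) = 2 + 2·0.58 = 3.160.
True-score variance = ρ_W + ρ_U + 2·0.58, so 0.839 = (0.91 + ρ_U + 1.16) / 3.160.
ρ_U = 0.839·3.160 − 0.91 − 1.16 = 0.581.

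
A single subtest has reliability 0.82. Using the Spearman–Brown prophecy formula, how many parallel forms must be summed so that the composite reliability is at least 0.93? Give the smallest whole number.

3

k ≥ ρ*(1−ρ₁)/(ρ₁(1−ρ*)) = 0.93·0.18 / (0.82·0.07) = 2.916.
Smallest integer k = 3.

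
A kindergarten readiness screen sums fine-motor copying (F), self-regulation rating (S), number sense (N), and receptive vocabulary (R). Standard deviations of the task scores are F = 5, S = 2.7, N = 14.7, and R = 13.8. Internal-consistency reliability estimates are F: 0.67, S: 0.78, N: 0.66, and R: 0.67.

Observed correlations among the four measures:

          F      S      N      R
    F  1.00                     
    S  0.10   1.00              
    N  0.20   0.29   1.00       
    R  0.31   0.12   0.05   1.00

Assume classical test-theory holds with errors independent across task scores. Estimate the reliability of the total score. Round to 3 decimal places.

0.742

Var(F+S+N+R) = 5² + 2.7² + 14.7² + 13.8² + 2·[5·2.7·0.10 + 5·14.7·0.20 + 5·13.8·0.31 + 2.7·14.7·0.29 + 2.7·13.8·0.12 + 14.7·13.8·0.05] = 438.82 + 127.129 = 565.949.
Because errors are independent across components, Cov(Tᵢ,Tⱼ) = Cov(Xᵢ,Xⱼ); the off-diagonal part of the true-score variance is the same as above.
True-score variance = [5²·0.67 + 2.7²·0.78 + 14.7²·0.66 + 13.8²·0.67] + 127.129 = 292.65 + 127.129 = 419.779.
Reliability = 419.779 / 565.949 = 0.742.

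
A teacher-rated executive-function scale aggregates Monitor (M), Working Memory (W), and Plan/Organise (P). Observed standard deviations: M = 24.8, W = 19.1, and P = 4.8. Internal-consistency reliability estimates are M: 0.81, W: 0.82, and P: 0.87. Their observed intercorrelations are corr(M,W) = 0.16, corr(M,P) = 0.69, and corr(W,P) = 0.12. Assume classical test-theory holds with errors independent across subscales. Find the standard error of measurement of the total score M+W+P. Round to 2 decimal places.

Var(total) = 1002.89 + 337.856 = 1340.75.
True-score variance = 817.371 + 337.856 = 1155.23, so reliability = 0.8616.
Error variance = 1340.75 − 1155.23 = 185.519; SEM = √185.519 = 13.62.

13.62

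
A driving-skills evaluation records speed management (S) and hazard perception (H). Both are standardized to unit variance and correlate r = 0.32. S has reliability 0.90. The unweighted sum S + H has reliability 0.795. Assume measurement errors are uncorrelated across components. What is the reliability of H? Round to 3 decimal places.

Var(S+H) = 2 + 2·0.32 = 2.640.
True-score variance = ρ_S + ρ_H + 2·0.32, so 0.795 = (0.90 + ρ_H + 0.64) / 2.640.
ρ_H = 0.795·2.640 − 0.90 − 0.64 = 0.559.

0.559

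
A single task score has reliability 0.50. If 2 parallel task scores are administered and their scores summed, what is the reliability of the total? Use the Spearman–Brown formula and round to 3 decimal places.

0.667

ρ_k = kρ / (1 + (k−1)ρ) = 2·0.50 / (1 + 1·0.50) = 1.000 / 1.500 = 0.667.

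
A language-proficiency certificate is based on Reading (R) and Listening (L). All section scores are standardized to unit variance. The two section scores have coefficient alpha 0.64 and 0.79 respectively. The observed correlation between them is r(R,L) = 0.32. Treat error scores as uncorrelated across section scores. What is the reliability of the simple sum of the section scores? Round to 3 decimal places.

Var(R+L) = 2 + 2·[0.32] = 2 + 0.64 = 2.64.
Because errors are independent across components, Cov(Tᵢ,Tⱼ) = Cov(Xᵢ,Xⱼ); the off-diagonal part of the true-score variance is the same as above.
True-score variance = [0.64 + 0.79] + 0.64 = 1.43 + 0.64 = 2.07.
Reliability = 2.07 / 2.64 = 0.784.

0.784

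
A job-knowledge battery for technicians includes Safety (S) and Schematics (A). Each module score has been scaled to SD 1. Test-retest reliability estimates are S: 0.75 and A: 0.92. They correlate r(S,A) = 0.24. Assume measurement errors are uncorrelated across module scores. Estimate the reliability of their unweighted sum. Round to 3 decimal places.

Var(S+A) = 2 + 2·[0.24] = 2 + 0.48 = 2.48.
Under uncorrelated errors the observed covariances equal the true-score covariances, so only the own-variance terms attenuate.
True-score variance = [0.75 + 0.92] + 0.48 = 1.67 + 0.48 = 2.15.
Reliability = 2.15 / 2.48 = 0.867.

0.867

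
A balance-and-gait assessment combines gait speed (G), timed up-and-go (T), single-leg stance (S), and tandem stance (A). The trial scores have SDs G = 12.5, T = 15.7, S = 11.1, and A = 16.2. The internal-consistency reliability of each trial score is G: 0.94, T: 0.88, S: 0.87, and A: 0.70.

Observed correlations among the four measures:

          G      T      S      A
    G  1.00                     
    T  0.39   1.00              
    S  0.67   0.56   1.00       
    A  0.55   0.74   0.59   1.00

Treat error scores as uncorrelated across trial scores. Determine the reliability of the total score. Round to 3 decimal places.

0.937

Var(G+T+S+A) = 12.5² + 15.7² + 11.1² + 16.2² + 2·[12.5·15.7·0.39 + 12.5·11.1·0.67 + 12.5·16.2·0.55 + 15.7·11.1·0.56 + 15.7·16.2·0.74 + 11.1·16.2·0.59] = 788.39 + 1345.54 = 2133.93.
Because errors are independent across components, Cov(Tᵢ,Tⱼ) = Cov(Xᵢ,Xⱼ); the off-diagonal part of the true-score variance is the same as above.
True-score variance = [12.5²·0.94 + 15.7²·0.88 + 11.1²·0.87 + 16.2²·0.70] + 1345.54 = 654.687 + 1345.54 = 2000.23.
Reliability = 2000.23 / 2133.93 = 0.937.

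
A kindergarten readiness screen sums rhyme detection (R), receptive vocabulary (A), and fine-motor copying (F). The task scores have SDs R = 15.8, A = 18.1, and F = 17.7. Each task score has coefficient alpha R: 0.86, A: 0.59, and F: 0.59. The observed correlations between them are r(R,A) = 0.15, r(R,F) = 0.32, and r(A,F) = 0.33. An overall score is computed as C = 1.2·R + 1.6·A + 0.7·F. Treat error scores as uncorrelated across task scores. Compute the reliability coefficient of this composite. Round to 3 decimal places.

0.760

Var(C) = 1.2²·15.8² + 1.6²·18.1² + 0.7²·17.7² + 2·[1.92·15.8·18.1·0.15 + 0.84·15.8·17.7·0.32 + 1.12·18.1·17.7·0.33] = 1351.68 + 551.887 = 1903.56.
Because errors are independent across components, Cov(Tᵢ,Tⱼ) = Cov(Xᵢ,Xⱼ); the off-diagonal part of the true-score variance is the same as above.
True-score variance = [1.2²·15.8²·0.86 + 1.6²·18.1²·0.59 + 0.7²·17.7²·0.59] + 551.887 = 894.548 + 551.887 = 1446.44.
Reliability = 1446.44 / 1903.56 = 0.760.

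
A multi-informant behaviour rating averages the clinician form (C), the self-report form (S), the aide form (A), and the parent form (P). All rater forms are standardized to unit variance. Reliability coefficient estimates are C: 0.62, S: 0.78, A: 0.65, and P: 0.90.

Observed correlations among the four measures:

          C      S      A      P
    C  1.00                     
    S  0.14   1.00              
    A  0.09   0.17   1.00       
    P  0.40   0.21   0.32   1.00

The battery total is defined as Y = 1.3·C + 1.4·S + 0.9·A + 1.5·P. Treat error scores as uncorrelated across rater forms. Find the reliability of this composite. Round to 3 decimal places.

0.858

Var(Y) = 1.3² + 1.4² + 0.9² + 1.5² + 2·[1.82·0.14 + 1.17·0.09 + 1.95·0.40 + 1.26·0.17 + 2.1·0.21 + 1.35·0.32] = 6.71 + 4.4546 = 11.1646.
Because errors are independent across components, Cov(Tᵢ,Tⱼ) = Cov(Xᵢ,Xⱼ); the off-diagonal part of the true-score variance is the same as above.
True-score variance = [1.3²·0.62 + 1.4²·0.78 + 0.9²·0.65 + 1.5²·0.90] + 4.4546 = 5.1281 + 4.4546 = 9.5827.
Reliability = 9.5827 / 11.1646 = 0.858.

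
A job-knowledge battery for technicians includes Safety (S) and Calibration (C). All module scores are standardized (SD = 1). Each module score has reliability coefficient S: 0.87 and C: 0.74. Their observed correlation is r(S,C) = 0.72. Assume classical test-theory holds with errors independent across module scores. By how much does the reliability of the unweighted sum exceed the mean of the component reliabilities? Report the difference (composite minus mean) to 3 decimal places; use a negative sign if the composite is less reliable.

0.082

Var(sum) = 2 + 1.44 = 3.44; true-score variance = 1.61 + 1.44 = 3.05; composite reliability = 0.8866.
Mean component reliability = 0.8050.
Difference = 0.8866 − 0.8050 = 0.082.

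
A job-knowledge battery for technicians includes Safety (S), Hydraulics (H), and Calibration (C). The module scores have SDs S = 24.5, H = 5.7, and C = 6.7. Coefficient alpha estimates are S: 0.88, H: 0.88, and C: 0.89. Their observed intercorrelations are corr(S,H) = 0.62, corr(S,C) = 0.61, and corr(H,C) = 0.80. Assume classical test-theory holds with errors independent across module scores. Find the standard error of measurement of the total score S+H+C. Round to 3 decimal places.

Var(total) = 677.63 + 434.533 = 1112.16.
True-score variance = 596.763 + 434.533 = 1031.3, so reliability = 0.9273.
Error variance = 1112.16 − 1031.3 = 80.8667; SEM = √80.8667 = 8.993.

8.993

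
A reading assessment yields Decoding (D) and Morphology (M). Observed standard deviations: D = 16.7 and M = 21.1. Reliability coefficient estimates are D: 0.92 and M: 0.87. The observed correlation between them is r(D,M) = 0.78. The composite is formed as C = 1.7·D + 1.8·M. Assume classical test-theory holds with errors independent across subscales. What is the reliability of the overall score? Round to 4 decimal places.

Var(C) = 1.7²·16.7² + 1.8²·21.1² + 2·[3.06·16.7·21.1·0.78] = 2248.47 + 1682.07 = 3930.55.
Because errors are independent across components, Cov(Tᵢ,Tⱼ) = Cov(Xᵢ,Xⱼ); the off-diagonal part of the true-score variance is the same as above.
True-score variance = [1.7²·16.7²·0.92 + 1.8²·21.1²·0.87] + 1682.07 = 1996.47 + 1682.07 = 3678.54.
Reliability = 3678.54 / 3930.55 = 0.9359.

0.9359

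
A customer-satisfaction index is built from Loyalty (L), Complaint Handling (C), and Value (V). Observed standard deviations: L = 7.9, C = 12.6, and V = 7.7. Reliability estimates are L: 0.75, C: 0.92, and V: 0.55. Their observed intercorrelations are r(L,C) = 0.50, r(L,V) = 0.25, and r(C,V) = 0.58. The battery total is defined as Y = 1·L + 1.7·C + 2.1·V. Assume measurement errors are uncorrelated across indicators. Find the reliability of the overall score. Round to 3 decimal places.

0.880

Var(Y) = 7.9² + 1.7²·12.6² + 2.1²·7.7² + 2·[1.7·7.9·12.6·0.50 + 2.1·7.9·7.7·0.25 + 3.57·12.6·7.7·0.58] = 782.695 + 634.869 = 1417.56.
Under uncorrelated errors the observed covariances equal the true-score covariances, so only the own-variance terms attenuate.
True-score variance = [7.9²·0.75 + 1.7²·12.6²·0.92 + 2.1²·7.7²·0.55] + 634.869 = 612.726 + 634.869 = 1247.6.
Reliability = 1247.6 / 1417.56 = 0.880.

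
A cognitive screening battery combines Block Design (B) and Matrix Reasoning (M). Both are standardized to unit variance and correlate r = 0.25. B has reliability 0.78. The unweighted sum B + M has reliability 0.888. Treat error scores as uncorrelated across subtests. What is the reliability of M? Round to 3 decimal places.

0.940

Var(B+M) = 2 + 2·0.25 = 2.500.
True-score variance = ρ_B + ρ_M + 2·0.25, so 0.888 = (0.78 + ρ_M + 0.50) / 2.500.
ρ_M = 0.888·2.500 − 0.78 − 0.50 = 0.940.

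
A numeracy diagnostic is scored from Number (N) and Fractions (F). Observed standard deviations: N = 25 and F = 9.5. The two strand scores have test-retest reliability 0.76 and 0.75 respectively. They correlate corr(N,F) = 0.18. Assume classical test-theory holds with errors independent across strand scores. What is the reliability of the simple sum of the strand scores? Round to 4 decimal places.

Var(N+F) = 25² + 9.5² + 2·[25·9.5·0.18] = 715.25 + 85.5 = 800.75.
Because errors are independent across components, Cov(Tᵢ,Tⱼ) = Cov(Xᵢ,Xⱼ); the off-diagonal part of the true-score variance is the same as above.
True-score variance = [25²·0.76 + 9.5²·0.75] + 85.5 = 542.688 + 85.5 = 628.188.
Reliability = 628.188 / 800.75 = 0.7845.

0.7845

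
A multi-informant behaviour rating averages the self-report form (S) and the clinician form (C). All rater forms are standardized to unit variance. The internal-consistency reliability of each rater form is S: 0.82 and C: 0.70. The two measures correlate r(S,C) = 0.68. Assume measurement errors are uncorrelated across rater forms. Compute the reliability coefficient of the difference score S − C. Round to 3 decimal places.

Var(S−C) = 1 + 1 − 2·0.68 = 2 − 1.36 = 0.64.
Under uncorrelated errors the observed covariances equal the true-score covariances, so only the own-variance terms attenuate.
True-score variance = [0.82 + 0.70] − 1.36 = 1.52 − 1.36 = 0.16.
Reliability = 0.16 / 0.64 = 0.250.

0.250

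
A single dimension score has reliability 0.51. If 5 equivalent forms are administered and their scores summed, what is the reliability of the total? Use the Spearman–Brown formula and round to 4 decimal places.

0.8388

ρ_k = kρ / (1 + (k−1)ρ) = 5·0.51 / (1 + 4·0.51) = 2.550 / 3.040 = 0.8388.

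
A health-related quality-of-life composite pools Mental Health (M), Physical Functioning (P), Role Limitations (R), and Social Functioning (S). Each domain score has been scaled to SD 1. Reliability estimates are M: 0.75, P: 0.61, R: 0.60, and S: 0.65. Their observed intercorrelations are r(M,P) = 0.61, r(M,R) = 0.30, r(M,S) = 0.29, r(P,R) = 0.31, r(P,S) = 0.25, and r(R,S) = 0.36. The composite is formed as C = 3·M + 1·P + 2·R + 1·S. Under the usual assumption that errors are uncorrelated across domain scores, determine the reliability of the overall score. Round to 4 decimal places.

Var(C) = 3² + 1 + 2² + 1 + 2·[3·0.61 + 6·0.30 + 3·0.29 + 2·0.31 + 0.25 + 2·0.36] = 15 + 12.18 = 27.18.
Because errors are independent across components, Cov(Tᵢ,Tⱼ) = Cov(Xᵢ,Xⱼ); the off-diagonal part of the true-score variance is the same as above.
True-score variance = [3²·0.75 + 0.61 + 2²·0.60 + 0.65] + 12.18 = 10.41 + 12.18 = 22.59.
Reliability = 22.59 / 27.18 = 0.8311.

0.8311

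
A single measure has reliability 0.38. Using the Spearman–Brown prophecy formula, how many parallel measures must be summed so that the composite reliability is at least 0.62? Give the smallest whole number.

k ≥ ρ*(1−ρ₁)/(ρ₁(1−ρ*)) = 0.62·0.62 / (0.38·0.38) = 2.662.
Smallest integer k = 3.

3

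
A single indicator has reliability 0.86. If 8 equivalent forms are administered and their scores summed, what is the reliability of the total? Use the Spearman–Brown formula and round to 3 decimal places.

0.980

ρ_k = kρ / (1 + (k−1)ρ) = 8·0.86 / (1 + 7·0.86) = 6.880 / 7.020 = 0.980.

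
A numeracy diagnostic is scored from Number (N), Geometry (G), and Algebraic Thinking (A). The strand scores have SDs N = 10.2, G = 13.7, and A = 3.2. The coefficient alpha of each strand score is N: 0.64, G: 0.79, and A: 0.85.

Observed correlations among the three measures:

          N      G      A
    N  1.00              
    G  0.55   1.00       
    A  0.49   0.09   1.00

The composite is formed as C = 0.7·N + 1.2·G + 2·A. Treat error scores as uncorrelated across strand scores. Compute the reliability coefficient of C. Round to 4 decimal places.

Var(C) = 0.7²·10.2² + 1.2²·13.7² + 2²·3.2² + 2·[0.84·10.2·13.7·0.55 + 1.4·10.2·3.2·0.49 + 2.4·13.7·3.2·0.09] = 362.213 + 192.841 = 555.054.
With uncorrelated errors the cross-covariances are all true-score covariance, so they carry over unchanged; only the diagonal terms shrink to ρᵢσᵢ².
True-score variance = [0.7²·10.2²·0.64 + 1.2²·13.7²·0.79 + 2²·3.2²·0.85] + 192.841 = 280.959 + 192.841 = 473.8.
Reliability = 473.8 / 555.054 = 0.8536.

0.8536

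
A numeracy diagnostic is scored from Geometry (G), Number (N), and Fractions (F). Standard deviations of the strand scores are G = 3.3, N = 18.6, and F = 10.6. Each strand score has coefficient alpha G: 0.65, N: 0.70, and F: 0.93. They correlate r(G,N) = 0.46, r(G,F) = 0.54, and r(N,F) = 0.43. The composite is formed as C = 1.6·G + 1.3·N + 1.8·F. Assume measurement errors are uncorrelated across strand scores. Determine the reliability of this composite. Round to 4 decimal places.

Var(C) = 1.6²·3.3² + 1.3²·18.6² + 1.8²·10.6² + 2·[2.08·3.3·18.6·0.46 + 2.88·3.3·10.6·0.54 + 2.34·18.6·10.6·0.43] = 976.597 + 623.023 = 1599.62.
Under uncorrelated errors the observed covariances equal the true-score covariances, so only the own-variance terms attenuate.
True-score variance = [1.6²·3.3²·0.65 + 1.3²·18.6²·0.70 + 1.8²·10.6²·0.93] + 623.023 = 765.955 + 623.023 = 1388.98.
Reliability = 1388.98 / 1599.62 = 0.8683.

0.8683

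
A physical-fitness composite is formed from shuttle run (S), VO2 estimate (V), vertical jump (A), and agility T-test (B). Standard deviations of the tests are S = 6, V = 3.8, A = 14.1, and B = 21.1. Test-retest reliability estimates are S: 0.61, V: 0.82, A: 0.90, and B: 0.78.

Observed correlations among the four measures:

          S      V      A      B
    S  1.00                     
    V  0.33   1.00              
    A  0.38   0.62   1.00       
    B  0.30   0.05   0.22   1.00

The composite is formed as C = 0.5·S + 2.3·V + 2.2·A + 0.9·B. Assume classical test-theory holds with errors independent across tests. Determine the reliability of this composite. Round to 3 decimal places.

Var(C) = 0.5²·6² + 2.3²·3.8² + 2.2²·14.1² + 0.9²·21.1² + 2·[1.15·6·3.8·0.33 + 1.1·6·14.1·0.38 + 0.45·6·21.1·0.30 + 5.06·3.8·14.1·0.62 + 2.07·3.8·21.1·0.05 + 1.98·14.1·21.1·0.22] = 1408.25 + 734.183 = 2142.43.
Because errors are independent across components, Cov(Tᵢ,Tⱼ) = Cov(Xᵢ,Xⱼ); the off-diagonal part of the true-score variance is the same as above.
True-score variance = [0.5²·6²·0.61 + 2.3²·3.8²·0.82 + 2.2²·14.1²·0.90 + 0.9²·21.1²·0.78] + 734.183 = 1215.43 + 734.183 = 1949.61.
Reliability = 1949.61 / 2142.43 = 0.910.

0.910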